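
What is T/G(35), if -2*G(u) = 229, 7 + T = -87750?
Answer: 175514/229 ≈ 766.44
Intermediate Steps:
T = -87757 (T = -7 - 87750 = -87757)
G(u) = -229/2 (G(u) = -½*229 = -229/2)
T/G(35) = -87757/(-229/2) = -87757*(-2/229) = 175514/229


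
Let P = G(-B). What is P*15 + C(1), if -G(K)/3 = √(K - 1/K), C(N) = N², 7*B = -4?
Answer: 1 - 45*I*√231/14 ≈ 1.0 - 48.853*I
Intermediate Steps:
B = -4/7 (B = (⅐)*(-4) = -4/7 ≈ -0.57143)
G(K) = -3*√(K - 1/K)
P = -3*I*√231/14 (P = -3*√(-1*(-4/7) - 1/((-1*(-4/7)))) = -3*√(4/7 - 1/4/7) = -3*√(4/7 - 1*7/4) = -3*√(4/7 - 7/4) = -3*I*√231/14 ≈ -3.2569*I)
P*15 + C(1) = -3*I*√231/14*15 + 1² = -45*I*√231/14 + 1 = 1 - 45*I*√231/14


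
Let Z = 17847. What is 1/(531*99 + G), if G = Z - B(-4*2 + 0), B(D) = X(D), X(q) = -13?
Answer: 1/70429 ≈ 1.4199e-5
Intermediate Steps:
B(D) = -13
G = 17860 (G = 17847 - 1*(-13) = 17847 + 13 = 17860)
1/(531*99 + G) = 1/(531*99 + 17860) = 1/(52569 + 17860) = 1/70429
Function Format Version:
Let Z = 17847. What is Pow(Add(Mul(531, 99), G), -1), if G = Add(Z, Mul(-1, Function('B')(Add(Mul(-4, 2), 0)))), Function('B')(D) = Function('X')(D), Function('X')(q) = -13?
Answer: Rational(1, 70429) ≈ 1.4199e-5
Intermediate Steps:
Function('B')(D) = -13
G = 17860 (G = Add(17847, Mul(-1, -13)) = Add(17847, 13) = 17860)
Pow(Add(Mul(531, 99), G), -1) = Pow(Add(Mul(531, 99), 17860), -1) = Pow(Add(52569, 17860), -1) = Pow(70429, -1) = Rational(1, 70429)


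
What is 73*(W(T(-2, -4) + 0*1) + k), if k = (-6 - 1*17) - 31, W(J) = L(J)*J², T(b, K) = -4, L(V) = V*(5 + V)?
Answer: -8614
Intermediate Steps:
W(J) = J³*(5 + J) (W(J) = (J*(5 + J))*J² = J³*(5 + J))
k = -54 (k = (-6 - 17) - 31 = -23 - 31 = -54)
73*(W(T(-2, -4) + 0*1) + k) = 73*((-4 + 0*1)³*(5 + (-4 + 0*1)) - 54) = 73*((-4 + 0)³*(5 + (-4 + 0)) - 54) = 73*((-4)³*(5 - 4) - 54) = 73*(-64*1 - 54) = 73*(-64 - 54) = 73*(-118) = -8614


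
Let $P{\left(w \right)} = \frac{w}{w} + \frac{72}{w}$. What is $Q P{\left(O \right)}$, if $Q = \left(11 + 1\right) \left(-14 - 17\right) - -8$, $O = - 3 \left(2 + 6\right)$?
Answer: $728$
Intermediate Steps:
$O = -24$ ($O = \left(-3\right) 8 = -24$)
$P{\left(w \right)} = 1 + \frac{72}{w}$
$Q = -364$ ($Q = 12 \left(-31\right) + 8 = -372 + 8 = -364$)
$Q P{\left(O \right)} = - 364 \frac{72 - 24}{-24} = - 364 \left(\left(- \frac{1}{24}\right) 48\right) = \left(-364\right) \left(-2\right) = 728$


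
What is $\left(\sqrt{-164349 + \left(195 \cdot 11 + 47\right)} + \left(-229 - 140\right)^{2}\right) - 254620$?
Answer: $-118459 + i \sqrt{162157} \approx -1.1846 \cdot 10^{5} + 402.69 i$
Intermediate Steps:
$\left(\sqrt{-164349 + \left(195 \cdot 11 + 47\right)} + \left(-229 - 140\right)^{2}\right) - 254620 = \left(\sqrt{-164349 + \left(2145 + 47\right)} + \left(-369\right)^{2}\right) - 254620 = \left(\sqrt{-164349 + 2192} + 136161\right) - 254620 = \left(\sqrt{-162157} + 136161\right) - 254620 = \left(i \sqrt{162157} + 136161\right) - 254620 = \left(136161 + i \sqrt{162157}\right) - 254620 = -118459 + i \sqrt{162157}$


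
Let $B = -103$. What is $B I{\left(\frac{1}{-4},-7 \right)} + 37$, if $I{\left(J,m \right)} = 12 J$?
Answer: $346$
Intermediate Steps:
$B I{\left(\frac{1}{-4},-7 \right)} + 37 = - 103 \frac{12}{-4} + 37 = - 103 \cdot 12 \left(- \frac{1}{4}\right) + 37 = \left(-103\right) \left(-3\right) + 37 = 309 + 37 = 346$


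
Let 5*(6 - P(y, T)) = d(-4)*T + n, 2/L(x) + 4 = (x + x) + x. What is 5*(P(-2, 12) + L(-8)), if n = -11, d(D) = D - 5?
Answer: 2081/14 ≈ 148.64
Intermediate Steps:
L(x) = 2/(-4 + 3*x) (L(x) = 2/(-4 + ((x + x) + x)) = 2/(-4 + (2*x + x)) = 2/(-4 + 3*x))
d(D) = -5 + D
P(y, T) = 41/5 + 9*T/5 (P(y, T) = 6 - ((-5 - 4)*T - 11)/5 = 6 - (-9*T - 11)/5 = 6 - (-11 - 9*T)/5 = 6 + (11/5 + 9*T/5) = 41/5 + 9*T/5)
5*(P(-2, 12) + L(-8)) = 5*((41/5 + (9/5)*12) + 2/(-4 + 3*(-8))) = 5*((41/5 + 108/5) + 2/(-4 - 24)) = 5*(149/5 + 2/(-28)) = 5*(149/5 + 2*(-1/28)) = 5*(149/5 - 1/14) = 5*(2081/70) = 2081/14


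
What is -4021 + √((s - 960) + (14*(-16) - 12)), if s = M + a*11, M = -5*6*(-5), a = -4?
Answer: -4021 + I*√1090 ≈ -4021.0 + 33.015*I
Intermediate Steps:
M = 150 (M = -30*(-5) = 150)
s = 106 (s = 150 - 4*11 = 150 - 44 = 106)
-4021 + √((s - 960) + (14*(-16) - 12)) = -4021 + √((106 - 960) + (14*(-16) - 12)) = -4021 + √(-854 + (-224 - 12)) = -4021 + √(-854 - 236) = -4021 + √(-1090) = -4021 + I*√1090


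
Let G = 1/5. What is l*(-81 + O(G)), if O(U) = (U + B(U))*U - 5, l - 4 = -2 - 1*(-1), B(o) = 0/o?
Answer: -6447/25 ≈ -257.88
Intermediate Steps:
B(o) = 0
G = 1/5 ≈ 0.20000
l = 3 (l = 4 + (-2 - 1*(-1)) = 4 + (-2 + 1) = 4 - 1 = 3)
O(U) = -5 + U**2 (O(U) = (U + 0)*U - 5 = U*U - 5 = U**2 - 5 = -5 + U**2)
l*(-81 + O(G)) = 3*(-81 + (-5 + (1/5)**2)) = 3*(-81 + (-5 + 1/25)) = 3*(-81 - 124/25) = 3*(-2149/25) = -6447/25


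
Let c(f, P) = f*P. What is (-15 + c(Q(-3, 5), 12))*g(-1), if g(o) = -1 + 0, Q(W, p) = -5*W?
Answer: -165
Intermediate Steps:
g(o) = -1
c(f, P) = P*f
(-15 + c(Q(-3, 5), 12))*g(-1) = (-15 + 12*(-5*(-3)))*(-1) = (-15 + 12*15)*(-1) = (-15 + 180)*(-1) = 165*(-1) = -165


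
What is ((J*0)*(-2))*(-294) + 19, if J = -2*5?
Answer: 19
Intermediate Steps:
J = -10
((J*0)*(-2))*(-294) + 19 = (-10*0*(-2))*(-294) + 19 = (0*(-2))*(-294) + 19 = 0*(-294) + 19 = 0 + 19 = 19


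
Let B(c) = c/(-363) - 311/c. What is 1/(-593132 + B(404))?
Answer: -146652/86984270173 ≈ -1.6860e-6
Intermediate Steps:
B(c) = -311/c - c/363 (B(c) = c*(-1/363) - 311/c = -c/363 - 311/c = -311/c - c/363)
1/(-593132 + B(404)) = 1/(-593132 + (-311/404 - 1/363*404)) = 1/(-593132 + (-311*1/404 - 404/363)) = 1/(-593132 + (-311/404 - 404/363)) = 1/(-593132 - 276109/146652) = 1/(-86984270173/146652) = -146652/86984270173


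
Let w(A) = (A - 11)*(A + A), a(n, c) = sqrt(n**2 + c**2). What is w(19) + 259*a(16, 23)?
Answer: 304 + 259*sqrt(785) ≈ 7560.6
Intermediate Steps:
a(n, c) = sqrt(c**2 + n**2)
w(A) = 2*A*(-11 + A) (w(A) = (-11 + A)*(2*A) = 2*A*(-11 + A))
w(19) + 259*a(16, 23) = 2*19*(-11 + 19) + 259*sqrt(23**2 + 16**2) = 2*19*8 + 259*sqrt(529 + 256) = 304 + 259*sqrt(785)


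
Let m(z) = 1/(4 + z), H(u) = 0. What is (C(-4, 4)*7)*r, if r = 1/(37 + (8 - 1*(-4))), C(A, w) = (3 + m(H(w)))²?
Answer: 169/112 ≈ 1.5089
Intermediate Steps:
C(A, w) = 169/16 (C(A, w) = (3 + 1/(4 + 0))² = (3 + 1/4)² = (3 + ¼)² = (13/4)² = 169/16)
r = 1/49 (r = 1/(37 + (8 + 4)) = 1/(37 + 12) = 1/49 ≈ 0.020408)
(C(-4, 4)*7)*r = ((169/16)*7)*(1/49) = (1183/16)*(1/49) = 169/112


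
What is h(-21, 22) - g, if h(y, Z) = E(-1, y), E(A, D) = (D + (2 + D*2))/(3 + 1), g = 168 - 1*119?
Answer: -257/4 ≈ -64.250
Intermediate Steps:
g = 49 (g = 168 - 119 = 49)
E(A, D) = ½ + 3*D/4 (E(A, D) = (D + (2 + 2*D))/4 = (2 + 3*D)*(¼) = ½ + 3*D/4)
h(y, Z) = ½ + 3*y/4
h(-21, 22) - g = (½ + (¾)*(-21)) - 1*49 = (½ - 63/4) - 49 = -61/4 - 49 = -257/4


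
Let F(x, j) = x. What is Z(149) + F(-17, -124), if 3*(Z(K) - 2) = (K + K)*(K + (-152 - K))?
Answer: -45341/3 ≈ -15114.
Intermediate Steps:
Z(K) = 2 - 304*K/3 (Z(K) = 2 + ((K + K)*(K + (-152 - K)))/3 = 2 + ((2*K)*(-152))/3 = 2 + (-304*K)/3 = 2 - 304*K/3)
Z(149) + F(-17, -124) = (2 - 304/3*149) - 17 = (2 - 45296/3) - 17 = -45290/3 - 17 = -45341/3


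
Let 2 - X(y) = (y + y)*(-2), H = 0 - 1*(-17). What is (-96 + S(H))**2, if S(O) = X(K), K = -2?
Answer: 10404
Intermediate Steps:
H = 17 (H = 0 + 17 = 17)
X(y) = 2 + 4*y (X(y) = 2 - (y + y)*(-2) = 2 - 2*y*(-2) = 2 - (-4)*y = 2 + 4*y)
S(O) = -6 (S(O) = 2 + 4*(-2) = 2 - 8 = -6)
(-96 + S(H))**2 = (-96 - 6)**2 = (-102)**2 = 10404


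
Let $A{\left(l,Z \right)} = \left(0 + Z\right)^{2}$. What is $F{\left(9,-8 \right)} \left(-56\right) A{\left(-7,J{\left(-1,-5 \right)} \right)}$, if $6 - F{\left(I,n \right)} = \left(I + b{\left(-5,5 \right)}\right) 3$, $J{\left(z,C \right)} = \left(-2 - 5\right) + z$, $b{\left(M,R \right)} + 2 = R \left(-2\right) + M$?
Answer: $-107520$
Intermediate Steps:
$b{\left(M,R \right)} = -2 + M - 2 R$ ($b{\left(M,R \right)} = -2 + \left(R \left(-2\right) + M\right) = -2 + \left(- 2 R + M\right) = -2 + \left(M - 2 R\right) = -2 + M - 2 R$)
$J{\left(z,C \right)} = -7 + z$
$F{\left(I,n \right)} = 57 - 3 I$ ($F{\left(I,n \right)} = 6 - \left(I - 17\right) 3 = 6 - \left(-17 + I\right) 3 = 6 - \left(-51 + 3 I\right) = 57 - 3 I$)
$A{\left(l,Z \right)} = Z^{2}$
$F{\left(9,-8 \right)} \left(-56\right) A{\left(-7,J{\left(-1,-5 \right)} \right)} = \left(57 - 27\right) \left(-56\right) \left(-7 - 1\right)^{2} = \left(57 - 27\right) \left(-56\right) \left(-8\right)^{2} = 30 \left(-56\right) 64 = \left(-1680\right) 64 = -107520$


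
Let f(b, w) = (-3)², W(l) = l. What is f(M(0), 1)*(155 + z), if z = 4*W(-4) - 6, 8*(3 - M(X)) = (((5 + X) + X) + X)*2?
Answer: 1197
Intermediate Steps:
M(X) = 7/4 - 3*X/4 (M(X) = 3 - (((5 + X) + X) + X)*2/8 = 3 - ((5 + 2*X) + X)*2/8 = 3 - (5 + 3*X)*2/8 = 3 - (10 + 6*X)/8 = 3 + (-5/4 - 3*X/4) = 7/4 - 3*X/4)
f(b, w) = 9
z = -22 (z = 4*(-4) - 6 = -16 - 6 = -22)
f(M(0), 1)*(155 + z) = 9*(155 - 22) = 9*133 = 1197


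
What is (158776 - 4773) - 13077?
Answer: 140926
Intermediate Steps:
(158776 - 4773) - 13077 = 154003 - 13077 = 140926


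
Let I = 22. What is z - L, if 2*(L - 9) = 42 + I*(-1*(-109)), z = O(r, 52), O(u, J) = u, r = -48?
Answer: -1277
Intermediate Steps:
z = -48
L = 1229 (L = 9 + (42 + 22*(-1*(-109)))/2 = 9 + (42 + 22*109)/2 = 9 + (42 + 2398)/2 = 9 + (1/2)*2440 = 9 + 1220 = 1229)
z - L = -48 - 1*1229 = -48 - 1229 = -1277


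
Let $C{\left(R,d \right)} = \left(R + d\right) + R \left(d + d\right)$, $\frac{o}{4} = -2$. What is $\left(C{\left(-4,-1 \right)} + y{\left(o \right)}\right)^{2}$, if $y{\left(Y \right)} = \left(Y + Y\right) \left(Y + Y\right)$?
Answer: $67081$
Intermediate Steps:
$o = -8$ ($o = 4 \left(-2\right) = -8$)
$C{\left(R,d \right)} = R + d + 2 R d$ ($C{\left(R,d \right)} = \left(R + d\right) + R 2 d = \left(R + d\right) + 2 R d = R + d + 2 R d$)
$y{\left(Y \right)} = 4 Y^{2}$ ($y{\left(Y \right)} = 2 Y 2 Y = 4 Y^{2}$)
$\left(C{\left(-4,-1 \right)} + y{\left(o \right)}\right)^{2} = \left(\left(-4 - 1 + 2 \left(-4\right) \left(-1\right)\right) + 4 \left(-8\right)^{2}\right)^{2} = \left(\left(-4 - 1 + 8\right) + 4 \cdot 64\right)^{2} = \left(3 + 256\right)^{2} = 259^{2} = 67081$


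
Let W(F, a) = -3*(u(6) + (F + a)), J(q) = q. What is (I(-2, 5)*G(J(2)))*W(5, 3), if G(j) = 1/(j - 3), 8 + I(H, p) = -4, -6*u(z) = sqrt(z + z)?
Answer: -288 + 12*sqrt(3) ≈ -267.22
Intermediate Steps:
u(z) = -sqrt(2)*sqrt(z)/6 (u(z) = -sqrt(z + z)/6 = -sqrt(2)*sqrt(z)/6)
I(H, p) = -12 (I(H, p) = -8 - 4 = -12)
W(F, a) = sqrt(3) - 3*F - 3*a (W(F, a) = -3*(-sqrt(2)*sqrt(6)/6 + (F + a)) = -3*(-sqrt(3)/3 + (F + a)) = -3*(F + a - sqrt(3)/3) = sqrt(3) - 3*F - 3*a)
G(j) = 1/(-3 + j)
(I(-2, 5)*G(J(2)))*W(5, 3) = (-12/(-3 + 2))*(sqrt(3) - 3*5 - 3*3) = (-12/(-1))*(sqrt(3) - 15 - 9) = (-12*(-1))*(-24 + sqrt(3)) = 12*(-24 + sqrt(3)) = -288 + 12*sqrt(3)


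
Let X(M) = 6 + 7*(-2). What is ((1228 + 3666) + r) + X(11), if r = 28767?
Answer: 33653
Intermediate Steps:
X(M) = -8 (X(M) = 6 - 14 = -8)
((1228 + 3666) + r) + X(11) = ((1228 + 3666) + 28767) - 8 = (4894 + 28767) - 8 = 33661 - 8 = 33653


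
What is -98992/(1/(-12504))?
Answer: 1237795968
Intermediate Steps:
-98992/(1/(-12504)) = -98992/(-1/12504) = -98992*(-12504) = 1237795968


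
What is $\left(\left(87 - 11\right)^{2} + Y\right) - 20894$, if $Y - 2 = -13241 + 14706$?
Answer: $-13651$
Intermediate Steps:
$Y = 1467$ ($Y = 2 + \left(-13241 + 14706\right) = 2 + 1465 = 1467$)
$\left(\left(87 - 11\right)^{2} + Y\right) - 20894 = \left(\left(87 - 11\right)^{2} + 1467\right) - 20894 = \left(76^{2} + 1467\right) - 20894 = \left(5776 + 1467\right) - 20894 = 7243 - 20894 = -13651$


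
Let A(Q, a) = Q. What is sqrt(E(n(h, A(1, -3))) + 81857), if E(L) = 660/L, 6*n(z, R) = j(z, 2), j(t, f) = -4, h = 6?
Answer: sqrt(80867) ≈ 284.37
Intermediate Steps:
n(z, R) = -2/3 (n(z, R) = (1/6)*(-4) = -2/3)
sqrt(E(n(h, A(1, -3))) + 81857) = sqrt(660/(-2/3) + 81857) = sqrt(660*(-3/2) + 81857) = sqrt(-990 + 81857) = sqrt(80867)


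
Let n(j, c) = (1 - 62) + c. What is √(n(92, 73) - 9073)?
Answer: I*√9061 ≈ 95.189*I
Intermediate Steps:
n(j, c) = -61 + c
√(n(92, 73) - 9073) = √((-61 + 73) - 9073) = √(12 - 9073) = √(-9061) = I*√9061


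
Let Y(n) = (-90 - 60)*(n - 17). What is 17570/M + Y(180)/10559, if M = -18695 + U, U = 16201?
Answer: -123249965/13167073 ≈ -9.3605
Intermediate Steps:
Y(n) = 2550 - 150*n (Y(n) = -150*(-17 + n) = 2550 - 150*n)
M = -2494 (M = -18695 + 16201 = -2494)
17570/M + Y(180)/10559 = 17570/(-2494) + (2550 - 150*180)/10559 = 17570*(-1/2494) + (2550 - 27000)*(1/10559) = -8785/1247 - 24450*1/10559 = -8785/1247 - 24450/10559 = -123249965/13167073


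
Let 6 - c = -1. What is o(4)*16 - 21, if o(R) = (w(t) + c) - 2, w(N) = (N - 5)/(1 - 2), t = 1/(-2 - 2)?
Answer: 143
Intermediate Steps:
c = 7 (c = 6 - 1*(-1) = 6 + 1 = 7)
t = -1/4 (t = 1/(-4) = -1/4 ≈ -0.25000)
w(N) = 5 - N (w(N) = (-5 + N)/(-1) = (-5 + N)*(-1) = 5 - N)
o(R) = 41/4 (o(R) = ((5 - 1*(-1/4)) + 7) - 2 = ((5 + 1/4) + 7) - 2 = (21/4 + 7) - 2 = 49/4 - 2 = 41/4)
o(4)*16 - 21 = (41/4)*16 - 21 = 164 - 21 = 143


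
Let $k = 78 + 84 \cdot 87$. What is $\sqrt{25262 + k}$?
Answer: $2 \sqrt{8162} \approx 180.69$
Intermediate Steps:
$k = 7386$ ($k = 78 + 7308 = 7386$)
$\sqrt{25262 + k} = \sqrt{25262 + 7386} = \sqrt{32648} = 2 \sqrt{8162}$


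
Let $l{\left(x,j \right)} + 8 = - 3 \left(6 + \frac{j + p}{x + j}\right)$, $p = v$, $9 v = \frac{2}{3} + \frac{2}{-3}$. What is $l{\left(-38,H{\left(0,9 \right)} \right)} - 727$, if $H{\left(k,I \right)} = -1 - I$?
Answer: $- \frac{6029}{8} \approx -753.63$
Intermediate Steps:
$v = 0$ ($v = \frac{\frac{2}{3} + \frac{2}{-3}}{9} = \frac{2 \cdot \frac{1}{3} + 2 \left(- \frac{1}{3}\right)}{9} = \frac{\frac{2}{3} - \frac{2}{3}}{9} = \frac{1}{9} \cdot 0 = 0$)
$p = 0$
$l{\left(x,j \right)} = -26 - \frac{3 j}{j + x}$ ($l{\left(x,j \right)} = -8 - 3 \left(6 + \frac{j + 0}{x + j}\right) = -8 - 3 \left(6 + \frac{j}{j + x}\right) = -8 - \left(18 + \frac{3 j}{j + x}\right) = -26 - \frac{3 j}{j + x}$)
$l{\left(-38,H{\left(0,9 \right)} \right)} - 727 = \frac{- 29 \left(-1 - 9\right) - -988}{\left(-1 - 9\right) - 38} - 727 = \frac{- 29 \left(-1 - 9\right) + 988}{\left(-1 - 9\right) - 38} - 727 = \frac{\left(-29\right) \left(-10\right) + 988}{-10 - 38} - 727 = \frac{290 + 988}{-48} - 727 = \left(- \frac{1}{48}\right) 1278 - 727 = - \frac{213}{8} - 727 = - \frac{6029}{8}$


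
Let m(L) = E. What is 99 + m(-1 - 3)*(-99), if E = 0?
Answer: 99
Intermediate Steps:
m(L) = 0
99 + m(-1 - 3)*(-99) = 99 + 0*(-99) = 99 + 0 = 99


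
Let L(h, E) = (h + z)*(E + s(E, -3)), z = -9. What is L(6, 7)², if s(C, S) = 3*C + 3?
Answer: 8649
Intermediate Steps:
s(C, S) = 3 + 3*C
L(h, E) = (-9 + h)*(3 + 4*E) (L(h, E) = (h - 9)*(E + (3 + 3*E)) = (-9 + h)*(3 + 4*E))
L(6, 7)² = (-27 - 36*7 + 3*6 + 4*7*6)² = (-27 - 252 + 18 + 168)² = (-93)² = 8649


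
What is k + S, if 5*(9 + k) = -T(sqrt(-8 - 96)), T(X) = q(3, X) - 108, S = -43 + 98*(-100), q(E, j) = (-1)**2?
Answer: -49153/5 ≈ -9830.6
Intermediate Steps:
q(E, j) = 1
S = -9843 (S = -43 - 9800 = -9843)
T(X) = -107 (T(X) = 1 - 108 = -107)
k = 62/5 (k = -9 + (-1*(-107))/5 = -9 + (1/5)*107 = -9 + 107/5 = 62/5 ≈ 12.400)
k + S = 62/5 - 9843 = -49153/5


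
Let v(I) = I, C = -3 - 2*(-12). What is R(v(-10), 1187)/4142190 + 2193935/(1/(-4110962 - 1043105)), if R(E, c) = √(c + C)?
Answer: -11307687983645 + √302/2071095 ≈ -1.1308e+13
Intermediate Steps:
C = 21 (C = -3 + 24 = 21)
R(E, c) = √(21 + c) (R(E, c) = √(c + 21) = √(21 + c))
R(v(-10), 1187)/4142190 + 2193935/(1/(-4110962 - 1043105)) = √(21 + 1187)/4142190 + 2193935/(1/(-4110962 - 1043105)) = √1208*(1/4142190) + 2193935/(1/(-5154067)) = (2*√302)*(1/4142190) + 2193935/(-1/5154067) = √302/2071095 + 2193935*(-5154067) = √302/2071095 - 11307687983645 = -11307687983645 + √302/2071095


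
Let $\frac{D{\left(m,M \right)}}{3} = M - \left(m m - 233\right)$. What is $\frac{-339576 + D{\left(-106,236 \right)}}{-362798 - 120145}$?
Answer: $\frac{123959}{160981} \approx 0.77002$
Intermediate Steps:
$D{\left(m,M \right)} = 699 - 3 m^{2} + 3 M$ ($D{\left(m,M \right)} = 3 \left(M - \left(m m - 233\right)\right) = 3 \left(M - \left(m^{2} - 233\right)\right) = 3 \left(M - \left(-233 + m^{2}\right)\right) = 3 \left(233 + M - m^{2}\right) = 699 - 3 m^{2} + 3 M$)
$\frac{-339576 + D{\left(-106,236 \right)}}{-362798 - 120145} = \frac{-339576 + \left(699 - 3 \left(-106\right)^{2} + 3 \cdot 236\right)}{-362798 - 120145} = \frac{-339576 + \left(699 - 33708 + 708\right)}{-482943} = \left(-339576 + \left(699 - 33708 + 708\right)\right) \left(- \frac{1}{482943}\right) = \left(-339576 - 32301\right) \left(- \frac{1}{482943}\right) = \left(-371877\right) \left(- \frac{1}{482943}\right) = \frac{123959}{160981}$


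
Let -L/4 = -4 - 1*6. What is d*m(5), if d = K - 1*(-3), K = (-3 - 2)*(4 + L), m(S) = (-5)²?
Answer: -5425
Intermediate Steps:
L = 40 (L = -4*(-4 - 1*6) = -4*(-4 - 6) = -4*(-10) = 40)
m(S) = 25
K = -220 (K = (-3 - 2)*(4 + 40) = -5*44 = -220)
d = -217 (d = -220 - 1*(-3) = -220 + 3 = -217)
d*m(5) = -217*25 = -5425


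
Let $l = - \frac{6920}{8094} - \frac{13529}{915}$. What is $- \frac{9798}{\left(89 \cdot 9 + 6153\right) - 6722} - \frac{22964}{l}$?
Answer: $\frac{1064490496687}{746495612} \approx 1426.0$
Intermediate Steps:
$l = - \frac{6435307}{411445}$ ($l = \left(-6920\right) \frac{1}{8094} - \frac{13529}{915} = - \frac{3460}{4047} - \frac{13529}{915} = - \frac{6435307}{411445} \approx -15.641$)
$- \frac{9798}{\left(89 \cdot 9 + 6153\right) - 6722} - \frac{22964}{l} = - \frac{9798}{\left(89 \cdot 9 + 6153\right) - 6722} - \frac{22964}{- \frac{6435307}{411445}} = - \frac{9798}{\left(801 + 6153\right) - 6722} - - \frac{9448422980}{6435307} = - \frac{9798}{6954 - 6722} + \frac{9448422980}{6435307} = - \frac{9798}{232} + \frac{9448422980}{6435307} = \left(-9798\right) \frac{1}{232} + \frac{9448422980}{6435307} = - \frac{4899}{116} + \frac{9448422980}{6435307} = \frac{1064490496687}{746495612}$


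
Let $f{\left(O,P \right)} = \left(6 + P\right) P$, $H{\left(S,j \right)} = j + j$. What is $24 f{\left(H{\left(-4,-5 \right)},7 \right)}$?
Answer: $2184$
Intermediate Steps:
$H{\left(S,j \right)} = 2 j$
$f{\left(O,P \right)} = P \left(6 + P\right)$
$24 f{\left(H{\left(-4,-5 \right)},7 \right)} = 24 \cdot 7 \left(6 + 7\right) = 24 \cdot 7 \cdot 13 = 24 \cdot 91 = 2184$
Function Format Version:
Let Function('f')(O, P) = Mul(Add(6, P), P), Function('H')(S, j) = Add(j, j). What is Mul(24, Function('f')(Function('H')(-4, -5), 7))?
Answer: 2184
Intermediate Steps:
Function('H')(S, j) = Mul(2, j)
Function('f')(O, P) = Mul(P, Add(6, P))
Mul(24, Function('f')(Function('H')(-4, -5), 7)) = Mul(24, Mul(7, Add(6, 7))) = Mul(24, Mul(7, 13)) = Mul(24, 91) = 2184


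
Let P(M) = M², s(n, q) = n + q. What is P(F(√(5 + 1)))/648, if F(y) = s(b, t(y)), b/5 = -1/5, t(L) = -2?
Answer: 1/72 ≈ 0.013889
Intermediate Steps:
b = -1 (b = 5*(-1/5) = 5*(-1*⅕) = 5*(-⅕) = -1)
F(y) = -3 (F(y) = -1 - 2 = -3)
P(F(√(5 + 1)))/648 = (-3)²/648 = 9*(1/648) = 1/72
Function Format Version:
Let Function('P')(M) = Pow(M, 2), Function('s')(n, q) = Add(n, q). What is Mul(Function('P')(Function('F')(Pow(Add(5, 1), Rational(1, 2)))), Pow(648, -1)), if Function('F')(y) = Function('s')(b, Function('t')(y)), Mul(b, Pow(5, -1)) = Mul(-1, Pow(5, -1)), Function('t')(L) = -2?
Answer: Rational(1, 72) ≈ 0.013889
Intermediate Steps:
b = -1 (b = Mul(5, Mul(-1, Pow(5, -1))) = Mul(5, Mul(-1, Rational(1, 5))) = Mul(5, Rational(-1, 5)) = -1)
Function('F')(y) = -3 (Function('F')(y) = Add(-1, -2) = -3)
Mul(Function('P')(Function('F')(Pow(Add(5, 1), Rational(1, 2)))), Pow(648, -1)) = Mul(Pow(-3, 2), Pow(648, -1)) = Mul(9, Rational(1, 648)) = Rational(1, 72)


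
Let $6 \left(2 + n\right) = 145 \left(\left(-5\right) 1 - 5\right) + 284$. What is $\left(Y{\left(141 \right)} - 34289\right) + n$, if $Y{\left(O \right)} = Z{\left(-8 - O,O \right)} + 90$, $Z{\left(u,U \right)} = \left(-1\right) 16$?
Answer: $- \frac{103234}{3} \approx -34411.0$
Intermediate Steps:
$n = - \frac{589}{3}$ ($n = -2 + \frac{145 \left(\left(-5\right) 1 - 5\right) + 284}{6} = -2 + \frac{145 \left(-5 - 5\right) + 284}{6} = -2 + \frac{145 \left(-10\right) + 284}{6} = -2 + \frac{-1450 + 284}{6} = -2 + \frac{1}{6} \left(-1166\right) = -2 - \frac{583}{3} = - \frac{589}{3} \approx -196.33$)
$Z{\left(u,U \right)} = -16$
$Y{\left(O \right)} = 74$ ($Y{\left(O \right)} = -16 + 90 = 74$)
$\left(Y{\left(141 \right)} - 34289\right) + n = \left(74 - 34289\right) - \frac{589}{3} = -34215 - \frac{589}{3} = - \frac{103234}{3}$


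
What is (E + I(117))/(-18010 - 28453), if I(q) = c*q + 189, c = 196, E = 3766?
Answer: -26887/46463 ≈ -0.57868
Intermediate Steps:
I(q) = 189 + 196*q (I(q) = 196*q + 189 = 189 + 196*q)
(E + I(117))/(-18010 - 28453) = (3766 + (189 + 196*117))/(-18010 - 28453) = (3766 + (189 + 22932))/(-46463) = (3766 + 23121)*(-1/46463) = 26887*(-1/46463) = -26887/46463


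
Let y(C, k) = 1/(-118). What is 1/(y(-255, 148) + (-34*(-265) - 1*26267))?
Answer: -118/2036327 ≈ -5.7947e-5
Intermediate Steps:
y(C, k) = -1/118
1/(y(-255, 148) + (-34*(-265) - 1*26267)) = 1/(-1/118 + (-34*(-265) - 1*26267)) = 1/(-1/118 + (9010 - 26267)) = 1/(-1/118 - 17257) = 1/(-2036327/118) = -118/2036327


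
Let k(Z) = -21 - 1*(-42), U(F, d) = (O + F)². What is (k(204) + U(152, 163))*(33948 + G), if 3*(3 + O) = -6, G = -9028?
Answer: 539019600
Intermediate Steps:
O = -5 (O = -3 + (⅓)*(-6) = -3 - 2 = -5)
U(F, d) = (-5 + F)²
k(Z) = 21 (k(Z) = -21 + 42 = 21)
(k(204) + U(152, 163))*(33948 + G) = (21 + (-5 + 152)²)*(33948 - 9028) = (21 + 147²)*24920 = (21 + 21609)*24920 = 21630*24920 = 539019600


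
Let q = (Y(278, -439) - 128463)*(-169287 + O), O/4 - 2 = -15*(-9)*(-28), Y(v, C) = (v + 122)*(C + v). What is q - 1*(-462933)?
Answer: 35564207270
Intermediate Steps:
Y(v, C) = (122 + v)*(C + v)
O = -15112 (O = 8 + 4*(-15*(-9)*(-28)) = 8 + 4*(135*(-28)) = 8 + 4*(-3780) = 8 - 15120 = -15112)
q = 35563744337 (q = ((278**2 + 122*(-439) + 122*278 - 439*278) - 128463)*(-169287 - 15112) = ((77284 - 53558 + 33916 - 122042) - 128463)*(-184399) = (-64400 - 128463)*(-184399) = -192863*(-184399) = 35563744337)
q - 1*(-462933) = 35563744337 - 1*(-462933) = 35563744337 + 462933 = 35564207270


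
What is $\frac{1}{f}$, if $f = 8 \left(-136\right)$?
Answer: $- \frac{1}{1088} \approx -0.00091912$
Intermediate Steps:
$f = -1088$
$\frac{1}{f} = \frac{1}{-1088} = - \frac{1}{1088}$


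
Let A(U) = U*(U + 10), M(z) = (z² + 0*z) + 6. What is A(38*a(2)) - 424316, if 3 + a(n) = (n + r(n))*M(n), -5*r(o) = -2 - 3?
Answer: 638620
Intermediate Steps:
M(z) = 6 + z² (M(z) = (z² + 0) + 6 = z² + 6 = 6 + z²)
r(o) = 1 (r(o) = -(-2 - 3)/5 = -⅕*(-5) = 1)
a(n) = -3 + (1 + n)*(6 + n²) (a(n) = -3 + (n + 1)*(6 + n²) = -3 + (1 + n)*(6 + n²))
A(U) = U*(10 + U)
A(38*a(2)) - 424316 = (38*(3 + 2² + 2*(6 + 2²)))*(10 + 38*(3 + 2² + 2*(6 + 2²))) - 424316 = (38*(3 + 4 + 2*(6 + 4)))*(10 + 38*(3 + 4 + 2*(6 + 4))) - 424316 = (38*(3 + 4 + 2*10))*(10 + 38*(3 + 4 + 2*10)) - 424316 = (38*(3 + 4 + 20))*(10 + 38*(3 + 4 + 20)) - 424316 = (38*27)*(10 + 38*27) - 424316 = 1026*(10 + 1026) - 424316 = 1026*1036 - 424316 = 1062936 - 424316 = 638620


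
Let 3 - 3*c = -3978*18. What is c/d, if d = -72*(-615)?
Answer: 23869/44280 ≈ 0.53905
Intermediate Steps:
c = 23869 (c = 1 - (-1326)*18 = 1 - 1/3*(-71604) = 1 + 23868 = 23869)
d = 44280
c/d = 23869/44280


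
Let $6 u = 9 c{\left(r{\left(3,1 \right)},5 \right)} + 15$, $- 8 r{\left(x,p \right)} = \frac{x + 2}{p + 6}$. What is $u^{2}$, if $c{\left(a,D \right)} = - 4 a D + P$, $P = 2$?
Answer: $\frac{52441}{784} \approx 66.889$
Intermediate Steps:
$r{\left(x,p \right)} = - \frac{2 + x}{8 \left(6 + p\right)}$ ($r{\left(x,p \right)} = - \frac{\left(x + 2\right) \frac{1}{p + 6}}{8} = - \frac{\left(2 + x\right) \frac{1}{6 + p}}{8} = - \frac{\frac{1}{6 + p} \left(2 + x\right)}{8} = - \frac{2 + x}{8 \left(6 + p\right)}$)
$c{\left(a,D \right)} = 2 - 4 D a$ ($c{\left(a,D \right)} = - 4 a D + 2 = - 4 D a + 2 = 2 - 4 D a$)
$u = \frac{229}{28}$ ($u = \frac{9 \left(2 - 20 \frac{-2 - 3}{8 \left(6 + 1\right)}\right) + 15}{6} = \frac{9 \left(2 - 20 \frac{-2 - 3}{8 \cdot 7}\right) + 15}{6} = \frac{9 \left(2 - 20 \cdot \frac{1}{8} \cdot \frac{1}{7} \left(-5\right)\right) + 15}{6} = \frac{9 \left(2 - 20 \left(- \frac{5}{56}\right)\right) + 15}{6} = \frac{9 \left(2 + \frac{25}{14}\right) + 15}{6} = \frac{9 \cdot \frac{53}{14} + 15}{6} = \frac{\frac{477}{14} + 15}{6} = \frac{1}{6} \cdot \frac{687}{14} = \frac{229}{28} \approx 8.1786$)
$u^{2} = \left(\frac{229}{28}\right)^{2} = \frac{52441}{784}$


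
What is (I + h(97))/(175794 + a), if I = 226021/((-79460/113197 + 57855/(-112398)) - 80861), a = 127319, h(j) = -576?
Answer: -198491887836778394/103949511179415357051 ≈ -0.0019095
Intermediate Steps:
I = -958563831066842/342939798621027 (I = 226021/((-79460*1/113197 + 57855*(-1/112398)) - 80861) = 226021/((-79460/113197 - 19285/37466) - 80861) = 226021/(-5160052505/4241038802 - 80861) = 226021/(-342939798621027/4241038802) = 226021*(-4241038802/342939798621027) = -958563831066842/342939798621027 ≈ -2.7951)
(I + h(97))/(175794 + a) = (-958563831066842/342939798621027 - 576)/(175794 + 127319) = -198491887836778394/342939798621027/303113 = -198491887836778394/342939798621027*1/303113 = -198491887836778394/103949511179415357051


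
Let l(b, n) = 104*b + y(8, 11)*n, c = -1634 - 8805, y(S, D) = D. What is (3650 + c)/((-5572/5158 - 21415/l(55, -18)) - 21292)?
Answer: 96683764782/303295053073 ≈ 0.31878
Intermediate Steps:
c = -10439
l(b, n) = 11*n + 104*b (l(b, n) = 104*b + 11*n = 11*n + 104*b)
(3650 + c)/((-5572/5158 - 21415/l(55, -18)) - 21292) = (3650 - 10439)/((-5572/5158 - 21415/(11*(-18) + 104*55)) - 21292) = -6789/((-5572*1/5158 - 21415/(-198 + 5720)) - 21292) = -6789/((-2786/2579 - 21415/5522) - 21292) = -6789/(-70613577/14241238 - 21292) = -6789/(-303295053073/14241238) = -6789*(-14241238/303295053073) = 96683764782/303295053073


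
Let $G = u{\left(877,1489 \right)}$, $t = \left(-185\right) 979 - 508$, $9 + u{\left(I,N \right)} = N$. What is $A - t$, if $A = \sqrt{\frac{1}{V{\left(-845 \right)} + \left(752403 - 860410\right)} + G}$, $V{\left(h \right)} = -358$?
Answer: $181623 + \frac{\sqrt{17379600264635}}{108365} \approx 1.8166 \cdot 10^{5}$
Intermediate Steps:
$u{\left(I,N \right)} = -9 + N$
$t = -181623$ ($t = -181115 - 508 = -181623$)
$G = 1480$ ($G = -9 + 1489 = 1480$)
$A = \frac{\sqrt{17379600264635}}{108365}$ ($A = \sqrt{\frac{1}{-358 + \left(752403 - 860410\right)} + 1480} = \sqrt{\frac{1}{-358 - 108007} + 1480} = \sqrt{\frac{1}{-108365} + 1480} = \sqrt{- \frac{1}{108365} + 1480} = \sqrt{\frac{160380199}{108365}} = \frac{\sqrt{17379600264635}}{108365} \approx 38.471$)
$A - t = \frac{\sqrt{17379600264635}}{108365} - -181623 = \frac{\sqrt{17379600264635}}{108365} + 181623 = 181623 + \frac{\sqrt{17379600264635}}{108365}$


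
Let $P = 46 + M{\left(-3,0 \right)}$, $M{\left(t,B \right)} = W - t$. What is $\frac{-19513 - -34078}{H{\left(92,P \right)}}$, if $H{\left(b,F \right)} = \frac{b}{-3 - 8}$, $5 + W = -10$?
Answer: $- \frac{160215}{92} \approx -1741.5$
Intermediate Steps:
$W = -15$ ($W = -5 - 10 = -15$)
$M{\left(t,B \right)} = -15 - t$
$P = 34$ ($P = 46 - 12 = 34$)
$H{\left(b,F \right)} = - \frac{b}{11}$ ($H{\left(b,F \right)} = \frac{b}{-3 - 8} = \frac{b}{-11} = b \left(- \frac{1}{11}\right) = - \frac{b}{11}$)
$\frac{-19513 - -34078}{H{\left(92,P \right)}} = \frac{-19513 - -34078}{\left(- \frac{1}{11}\right) 92} = \frac{-19513 + 34078}{- \frac{92}{11}} = 14565 \left(- \frac{11}{92}\right) = - \frac{160215}{92}$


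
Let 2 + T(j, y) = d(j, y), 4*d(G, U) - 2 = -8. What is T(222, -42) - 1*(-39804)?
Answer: 79601/2 ≈ 39801.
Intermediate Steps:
d(G, U) = -3/2 (d(G, U) = ½ + (¼)*(-8) = ½ - 2 = -3/2)
T(j, y) = -7/2 (T(j, y) = -2 - 3/2 = -7/2)
T(222, -42) - 1*(-39804) = -7/2 - 1*(-39804) = -7/2 + 39804 = 79601/2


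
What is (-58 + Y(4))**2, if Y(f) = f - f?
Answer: 3364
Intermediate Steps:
Y(f) = 0
(-58 + Y(4))**2 = (-58 + 0)**2 = (-58)**2 = 3364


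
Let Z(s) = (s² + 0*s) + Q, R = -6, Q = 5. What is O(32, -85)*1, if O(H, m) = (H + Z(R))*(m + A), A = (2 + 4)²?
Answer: -3577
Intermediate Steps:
Z(s) = 5 + s² (Z(s) = (s² + 0*s) + 5 = (s² + 0) + 5 = s² + 5 = 5 + s²)
A = 36 (A = 6² = 36)
O(H, m) = (36 + m)*(41 + H) (O(H, m) = (H + (5 + (-6)²))*(m + 36) = (H + (5 + 36))*(36 + m) = (H + 41)*(36 + m) = (41 + H)*(36 + m) = (36 + m)*(41 + H))
O(32, -85)*1 = (1476 + 36*32 + 41*(-85) + 32*(-85))*1 = (1476 + 1152 - 3485 - 2720)*1 = -3577*1 = -3577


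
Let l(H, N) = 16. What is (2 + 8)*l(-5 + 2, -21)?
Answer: 160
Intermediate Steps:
(2 + 8)*l(-5 + 2, -21) = (2 + 8)*16 = 10*16 = 160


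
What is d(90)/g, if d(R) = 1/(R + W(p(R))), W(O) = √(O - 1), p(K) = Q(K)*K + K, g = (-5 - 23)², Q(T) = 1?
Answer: 45/3105032 - √179/6210064 ≈ 1.2338e-5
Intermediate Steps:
g = 784 (g = (-28)² = 784)
p(K) = 2*K (p(K) = 1*K + K = K + K = 2*K)
W(O) = √(-1 + O)
d(R) = 1/(R + √(-1 + 2*R))
d(90)/g = 1/((90 + √(-1 + 2*90))*784) = (1/784)/(90 + √(-1 + 180)) = (1/784)/(90 + √179) = 1/(784*(90 + √179))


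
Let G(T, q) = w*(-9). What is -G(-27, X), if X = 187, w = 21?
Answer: 189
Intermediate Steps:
G(T, q) = -189 (G(T, q) = 21*(-9) = -189)
-G(-27, X) = -1*(-189) = 189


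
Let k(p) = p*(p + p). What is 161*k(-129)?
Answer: 5358402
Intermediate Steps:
k(p) = 2*p² (k(p) = p*(2*p) = 2*p²)
161*k(-129) = 161*(2*(-129)²) = 161*(2*16641) = 161*33282 = 5358402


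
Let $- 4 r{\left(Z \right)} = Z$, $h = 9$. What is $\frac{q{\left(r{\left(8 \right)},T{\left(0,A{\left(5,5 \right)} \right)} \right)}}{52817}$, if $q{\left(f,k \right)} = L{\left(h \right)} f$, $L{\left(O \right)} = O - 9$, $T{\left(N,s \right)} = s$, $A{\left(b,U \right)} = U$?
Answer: $0$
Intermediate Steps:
$r{\left(Z \right)} = - \frac{Z}{4}$
$L{\left(O \right)} = -9 + O$
$q{\left(f,k \right)} = 0$ ($q{\left(f,k \right)} = \left(-9 + 9\right) f = 0 f = 0$)
$\frac{q{\left(r{\left(8 \right)},T{\left(0,A{\left(5,5 \right)} \right)} \right)}}{52817} = \frac{0}{52817} = 0 \cdot \frac{1}{52817} = 0$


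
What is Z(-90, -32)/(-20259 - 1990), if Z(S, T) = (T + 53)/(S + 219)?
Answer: -7/956707 ≈ -7.3168e-6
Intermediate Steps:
Z(S, T) = (53 + T)/(219 + S)
Z(-90, -32)/(-20259 - 1990) = ((53 - 32)/(219 - 90))/(-20259 - 1990) = (21/129)/(-22249) = ((1/129)*21)*(-1/22249) = (7/43)*(-1/22249) = -7/956707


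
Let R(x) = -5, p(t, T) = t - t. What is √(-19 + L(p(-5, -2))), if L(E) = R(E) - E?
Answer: 2*I*√6 ≈ 4.899*I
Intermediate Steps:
p(t, T) = 0
L(E) = -5 - E
√(-19 + L(p(-5, -2))) = √(-19 + (-5 - 1*0)) = √(-19 + (-5 + 0)) = √(-19 - 5) = √(-24) = 2*I*√6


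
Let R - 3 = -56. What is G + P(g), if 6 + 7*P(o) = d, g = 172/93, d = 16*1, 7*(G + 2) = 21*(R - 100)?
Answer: -3217/7 ≈ -459.57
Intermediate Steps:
R = -53 (R = 3 - 56 = -53)
G = -461 (G = -2 + (21*(-53 - 100))/7 = -2 + (21*(-153))/7 = -2 + (1/7)*(-3213) = -2 - 459 = -461)
d = 16
g = 172/93 (g = 172*(1/93) = 172/93 ≈ 1.8495)
P(o) = 10/7 (P(o) = -6/7 + (1/7)*16 = -6/7 + 16/7 = 10/7)
G + P(g) = -461 + 10/7 = -3217/7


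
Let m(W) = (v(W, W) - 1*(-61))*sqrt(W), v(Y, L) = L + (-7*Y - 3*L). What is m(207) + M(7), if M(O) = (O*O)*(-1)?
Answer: -49 - 5406*sqrt(23) ≈ -25975.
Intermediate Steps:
M(O) = -O**2 (M(O) = O**2*(-1) = -O**2)
v(Y, L) = -7*Y - 2*L
m(W) = sqrt(W)*(61 - 9*W) (m(W) = ((-7*W - 2*W) - 1*(-61))*sqrt(W) = (-9*W + 61)*sqrt(W) = (61 - 9*W)*sqrt(W) = sqrt(W)*(61 - 9*W))
m(207) + M(7) = sqrt(207)*(61 - 9*207) - 1*7**2 = (3*sqrt(23))*(61 - 1863) - 1*49 = (3*sqrt(23))*(-1802) - 49 = -5406*sqrt(23) - 49 = -49 - 5406*sqrt(23)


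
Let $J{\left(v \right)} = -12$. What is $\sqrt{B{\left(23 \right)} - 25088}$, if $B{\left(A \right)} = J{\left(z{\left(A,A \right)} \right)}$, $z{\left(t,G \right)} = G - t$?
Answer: $10 i \sqrt{251} \approx 158.43 i$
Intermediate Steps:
$B{\left(A \right)} = -12$
$\sqrt{B{\left(23 \right)} - 25088} = \sqrt{-12 - 25088} = \sqrt{-25100} = 10 i \sqrt{251}$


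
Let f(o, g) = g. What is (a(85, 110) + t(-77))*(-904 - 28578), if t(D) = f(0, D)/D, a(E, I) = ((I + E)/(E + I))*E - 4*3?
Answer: -2181668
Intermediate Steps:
a(E, I) = -12 + E (a(E, I) = ((E + I)/(E + I))*E - 12 = 1*E - 12 = E - 12 = -12 + E)
t(D) = 1 (t(D) = D/D = 1)
(a(85, 110) + t(-77))*(-904 - 28578) = ((-12 + 85) + 1)*(-904 - 28578) = (73 + 1)*(-29482) = 74*(-29482) = -2181668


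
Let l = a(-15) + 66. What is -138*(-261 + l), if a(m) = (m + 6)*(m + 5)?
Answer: 14490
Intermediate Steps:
a(m) = (5 + m)*(6 + m) (a(m) = (6 + m)*(5 + m) = (5 + m)*(6 + m))
l = 156 (l = (30 + (-15)² + 11*(-15)) + 66 = (30 + 225 - 165) + 66 = 90 + 66 = 156)
-138*(-261 + l) = -138*(-261 + 156) = -138*(-105) = 14490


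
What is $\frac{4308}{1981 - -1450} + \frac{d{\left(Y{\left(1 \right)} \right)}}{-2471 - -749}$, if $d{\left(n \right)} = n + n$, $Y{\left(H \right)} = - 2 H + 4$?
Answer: $\frac{3702326}{2954091} \approx 1.2533$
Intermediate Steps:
$Y{\left(H \right)} = 4 - 2 H$
$d{\left(n \right)} = 2 n$
$\frac{4308}{1981 - -1450} + \frac{d{\left(Y{\left(1 \right)} \right)}}{-2471 - -749} = \frac{4308}{1981 - -1450} + \frac{2 \left(4 - 2\right)}{-2471 - -749} = \frac{4308}{1981 + 1450} + \frac{2 \left(4 - 2\right)}{-2471 + 749} = \frac{4308}{3431} + \frac{2 \cdot 2}{-1722} = 4308 \cdot \frac{1}{3431} + 4 \left(- \frac{1}{1722}\right) = \frac{4308}{3431} - \frac{2}{861} = \frac{3702326}{2954091}$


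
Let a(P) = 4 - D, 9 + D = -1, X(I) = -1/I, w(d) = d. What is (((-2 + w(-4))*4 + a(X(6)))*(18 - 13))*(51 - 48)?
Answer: -150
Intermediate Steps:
D = -10 (D = -9 - 1 = -10)
a(P) = 14 (a(P) = 4 - 1*(-10) = 4 + 10 = 14)
(((-2 + w(-4))*4 + a(X(6)))*(18 - 13))*(51 - 48) = (((-2 - 4)*4 + 14)*(18 - 13))*(51 - 48) = ((-6*4 + 14)*5)*3 = ((-24 + 14)*5)*3 = -10*5*3 = -50*3 = -150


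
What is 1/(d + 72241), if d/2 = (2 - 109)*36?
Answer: 1/64537 ≈ 1.5495e-5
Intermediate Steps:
d = -7704 (d = 2*((2 - 109)*36) = 2*(-107*36) = 2*(-3852) = -7704)
1/(d + 72241) = 1/(-7704 + 72241) = 1/64537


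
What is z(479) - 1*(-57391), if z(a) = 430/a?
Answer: 27490719/479 ≈ 57392.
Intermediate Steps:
z(479) - 1*(-57391) = 430/479 - 1*(-57391) = 430*(1/479) + 57391 = 430/479 + 57391 = 27490719/479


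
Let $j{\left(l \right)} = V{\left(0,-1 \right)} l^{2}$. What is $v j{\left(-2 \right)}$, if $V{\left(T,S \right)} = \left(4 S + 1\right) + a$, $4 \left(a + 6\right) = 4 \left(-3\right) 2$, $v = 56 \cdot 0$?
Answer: $0$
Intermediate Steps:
$v = 0$
$a = -12$ ($a = -6 + \frac{4 \left(-3\right) 2}{4} = -6 + \frac{\left(-12\right) 2}{4} = -6 + \frac{1}{4} \left(-24\right) = -6 - 6 = -12$)
$V{\left(T,S \right)} = -11 + 4 S$ ($V{\left(T,S \right)} = \left(4 S + 1\right) - 12 = \left(1 + 4 S\right) - 12 = -11 + 4 S$)
$j{\left(l \right)} = - 15 l^{2}$ ($j{\left(l \right)} = \left(-11 + 4 \left(-1\right)\right) l^{2} = \left(-11 - 4\right) l^{2} = - 15 l^{2}$)
$v j{\left(-2 \right)} = 0 \left(- 15 \left(-2\right)^{2}\right) = 0 \left(\left(-15\right) 4\right) = 0 \left(-60\right) = 0$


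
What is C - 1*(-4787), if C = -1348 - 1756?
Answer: 1683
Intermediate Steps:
C = -3104
C - 1*(-4787) = -3104 - 1*(-4787) = -3104 + 4787 = 1683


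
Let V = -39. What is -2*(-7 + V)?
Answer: 92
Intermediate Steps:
-2*(-7 + V) = -2*(-7 - 39) = -2*(-46) = 92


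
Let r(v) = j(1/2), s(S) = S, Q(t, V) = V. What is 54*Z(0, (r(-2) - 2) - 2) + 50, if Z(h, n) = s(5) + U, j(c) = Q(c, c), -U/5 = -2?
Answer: 860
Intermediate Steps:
U = 10 (U = -5*(-2) = 10)
j(c) = c
r(v) = ½ (r(v) = 1/2 = ½)
Z(h, n) = 15 (Z(h, n) = 5 + 10 = 15)
54*Z(0, (r(-2) - 2) - 2) + 50 = 54*15 + 50 = 810 + 50 = 860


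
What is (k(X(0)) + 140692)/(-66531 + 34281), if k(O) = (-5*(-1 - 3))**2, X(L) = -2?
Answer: -70546/16125 ≈ -4.3749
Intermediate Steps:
k(O) = 400 (k(O) = (-5*(-4))**2 = 20**2 = 400)
(k(X(0)) + 140692)/(-66531 + 34281) = (400 + 140692)/(-66531 + 34281) = 141092/(-32250) = 141092*(-1/32250) = -70546/16125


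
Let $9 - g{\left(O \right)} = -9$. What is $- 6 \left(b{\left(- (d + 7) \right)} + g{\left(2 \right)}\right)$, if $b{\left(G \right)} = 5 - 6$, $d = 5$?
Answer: $-102$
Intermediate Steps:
$g{\left(O \right)} = 18$ ($g{\left(O \right)} = 9 - -9 = 9 + 9 = 18$)
$b{\left(G \right)} = -1$ ($b{\left(G \right)} = 5 - 6 = -1$)
$- 6 \left(b{\left(- (d + 7) \right)} + g{\left(2 \right)}\right) = - 6 \left(-1 + 18\right) = \left(-6\right) 17 = -102$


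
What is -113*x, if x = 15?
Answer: -1695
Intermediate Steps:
-113*x = -113*15 = -1695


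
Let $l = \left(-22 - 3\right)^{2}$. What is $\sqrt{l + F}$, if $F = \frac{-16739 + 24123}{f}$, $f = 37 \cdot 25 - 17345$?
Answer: $\frac{\sqrt{10524312795}}{4105} \approx 24.991$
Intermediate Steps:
$l = 625$ ($l = \left(-25\right)^{2} = 625$)
$f = -16420$ ($f = 925 - 17345 = -16420$)
$F = - \frac{1846}{4105}$ ($F = \frac{-16739 + 24123}{-16420} = 7384 \left(- \frac{1}{16420}\right) = - \frac{1846}{4105} \approx -0.4497$)
$\sqrt{l + F} = \sqrt{625 - \frac{1846}{4105}} = \sqrt{\frac{2563779}{4105}} = \frac{\sqrt{10524312795}}{4105}$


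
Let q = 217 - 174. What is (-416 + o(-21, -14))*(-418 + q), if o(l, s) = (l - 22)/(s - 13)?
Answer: 1398625/9 ≈ 1.5540e+5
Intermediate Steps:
q = 43
o(l, s) = (-22 + l)/(-13 + s)
(-416 + o(-21, -14))*(-418 + q) = (-416 + (-22 - 21)/(-13 - 14))*(-418 + 43) = (-416 - 43/(-27))*(-375) = (-416 - 1/27*(-43))*(-375) = (-416 + 43/27)*(-375) = -11189/27*(-375) = 1398625/9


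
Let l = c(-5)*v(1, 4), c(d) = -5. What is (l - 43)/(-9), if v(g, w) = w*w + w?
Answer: 143/9 ≈ 15.889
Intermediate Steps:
v(g, w) = w + w**2 (v(g, w) = w**2 + w = w + w**2)
l = -100 (l = -20*(1 + 4) = -20*5 = -5*20 = -100)
(l - 43)/(-9) = (-100 - 43)/(-9) = -1/9*(-143) = 143/9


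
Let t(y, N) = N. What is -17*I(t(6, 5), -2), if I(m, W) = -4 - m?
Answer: 153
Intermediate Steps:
-17*I(t(6, 5), -2) = -17*(-4 - 1*5) = -17*(-4 - 5) = -17*(-9) = 153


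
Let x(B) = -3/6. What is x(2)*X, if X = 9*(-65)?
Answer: 585/2 ≈ 292.50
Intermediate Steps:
x(B) = -½ (x(B) = -3*⅙ = -½)
X = -585
x(2)*X = -½*(-585) = 585/2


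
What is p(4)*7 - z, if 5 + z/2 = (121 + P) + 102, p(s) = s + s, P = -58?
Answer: -264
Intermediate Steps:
p(s) = 2*s
z = 320 (z = -10 + 2*((121 - 58) + 102) = -10 + 2*(63 + 102) = -10 + 2*165 = -10 + 330 = 320)
p(4)*7 - z = (2*4)*7 - 1*320 = 8*7 - 320 = 56 - 320 = -264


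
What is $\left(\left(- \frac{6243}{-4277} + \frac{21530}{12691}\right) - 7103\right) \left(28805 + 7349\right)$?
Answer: $- \frac{1990408444216356}{7754201} \approx -2.5669 \cdot 10^{8}$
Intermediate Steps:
$\left(\left(- \frac{6243}{-4277} + \frac{21530}{12691}\right) - 7103\right) \left(28805 + 7349\right) = \left(\left(\left(-6243\right) \left(- \frac{1}{4277}\right) + 21530 \cdot \frac{1}{12691}\right) - 7103\right) 36154 = \left(\left(\frac{6243}{4277} + \frac{21530}{12691}\right) - 7103\right) 36154 = \left(\frac{24473389}{7754201} - 7103\right) 36154 = \left(- \frac{55053616314}{7754201}\right) 36154 = - \frac{1990408444216356}{7754201}$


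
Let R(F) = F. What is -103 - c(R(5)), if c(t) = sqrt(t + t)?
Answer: -103 - sqrt(10) ≈ -106.16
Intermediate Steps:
c(t) = sqrt(2)*sqrt(t) (c(t) = sqrt(2*t) = sqrt(2)*sqrt(t))
-103 - c(R(5)) = -103 - sqrt(2)*sqrt(5) = -103 - sqrt(10)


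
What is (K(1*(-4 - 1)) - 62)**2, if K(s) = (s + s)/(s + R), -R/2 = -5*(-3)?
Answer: 186624/49 ≈ 3808.7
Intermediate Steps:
R = -30 (R = -(-10)*(-3) = -2*15 = -30)
K(s) = 2*s/(-30 + s) (K(s) = (s + s)/(s - 30) = (2*s)/(-30 + s) = 2*s/(-30 + s))
(K(1*(-4 - 1)) - 62)**2 = (2*(1*(-4 - 1))/(-30 + 1*(-4 - 1)) - 62)**2 = (2*(1*(-5))/(-30 + 1*(-5)) - 62)**2 = (2*(-5)/(-30 - 5) - 62)**2 = (2*(-5)/(-35) - 62)**2 = (2*(-5)*(-1/35) - 62)**2 = (2/7 - 62)**2 = (-432/7)**2 = 186624/49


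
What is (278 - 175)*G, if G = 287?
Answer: 29561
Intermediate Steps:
(278 - 175)*G = (278 - 175)*287 = 103*287 = 29561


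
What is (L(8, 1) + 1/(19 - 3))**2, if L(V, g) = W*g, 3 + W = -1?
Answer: 3969/256 ≈ 15.504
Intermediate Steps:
W = -4 (W = -3 - 1 = -4)
L(V, g) = -4*g
(L(8, 1) + 1/(19 - 3))**2 = (-4*1 + 1/(19 - 3))**2 = (-4 + 1/16)**2 = (-63/16)**2 = 3969/256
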